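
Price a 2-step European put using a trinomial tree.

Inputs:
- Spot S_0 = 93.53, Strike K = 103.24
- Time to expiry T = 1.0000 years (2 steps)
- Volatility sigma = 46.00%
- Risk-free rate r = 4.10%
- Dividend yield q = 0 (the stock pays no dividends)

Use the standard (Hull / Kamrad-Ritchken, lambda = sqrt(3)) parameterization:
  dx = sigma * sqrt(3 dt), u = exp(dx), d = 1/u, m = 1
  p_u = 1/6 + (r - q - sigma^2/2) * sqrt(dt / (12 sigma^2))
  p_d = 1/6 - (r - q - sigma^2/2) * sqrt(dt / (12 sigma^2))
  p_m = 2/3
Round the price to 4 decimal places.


Answer: Price = V(0,0) = 19.8214

Derivation:
dt = T/N = 0.500000; dx = sigma*sqrt(3*dt) = 0.563383
u = exp(dx) = 1.756604; d = 1/u = 0.569280
p_u = 0.137912, p_m = 0.666667, p_d = 0.195422
Discount per step: exp(-r*dt) = 0.979709
Stock lattice S(k, j) with j the centered position index:
  k=0: S(0,+0) = 93.5300
  k=1: S(1,-1) = 53.2448; S(1,+0) = 93.5300; S(1,+1) = 164.2952
  k=2: S(2,-2) = 30.3112; S(2,-1) = 53.2448; S(2,+0) = 93.5300; S(2,+1) = 164.2952; S(2,+2) = 288.6017
Terminal payoffs V(N, j) = max(K - S_T, 0):
  V(2,-2) = 72.928810; V(2,-1) = 49.995229; V(2,+0) = 9.710000; V(2,+1) = 0.000000; V(2,+2) = 0.000000
Backward induction: V(k, j) = exp(-r*dt) * [p_u * V(k+1, j+1) + p_m * V(k+1, j) + p_d * V(k+1, j-1)]
  V(1,-1) = exp(-r*dt) * [p_u*9.710000 + p_m*49.995229 + p_d*72.928810] = 47.928463
  V(1,+0) = exp(-r*dt) * [p_u*0.000000 + p_m*9.710000 + p_d*49.995229] = 15.913877
  V(1,+1) = exp(-r*dt) * [p_u*0.000000 + p_m*0.000000 + p_d*9.710000] = 1.859040
  V(0,+0) = exp(-r*dt) * [p_u*1.859040 + p_m*15.913877 + p_d*47.928463] = 19.821358


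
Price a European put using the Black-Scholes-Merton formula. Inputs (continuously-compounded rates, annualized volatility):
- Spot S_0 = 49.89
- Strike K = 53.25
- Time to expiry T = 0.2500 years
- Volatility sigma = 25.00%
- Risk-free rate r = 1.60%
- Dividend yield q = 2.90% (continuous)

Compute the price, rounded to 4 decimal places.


d1 = (ln(S/K) + (r - q + 0.5*sigma^2) * T) / (sigma * sqrt(T)) = -0.48491778
d2 = d1 - sigma * sqrt(T) = -0.60991778
exp(-rT) = 0.99600799; exp(-qT) = 0.99277622
P = K * exp(-rT) * N(-d2) - S_0 * exp(-qT) * N(-d1)
N(-d1) = 0.68613267; N(-d2) = 0.72904186
P = 53.2500 * 0.99600799 * 0.72904186 - 49.8900 * 0.99277622 * 0.68613267 = 4.6826

Answer: Price = 4.6826


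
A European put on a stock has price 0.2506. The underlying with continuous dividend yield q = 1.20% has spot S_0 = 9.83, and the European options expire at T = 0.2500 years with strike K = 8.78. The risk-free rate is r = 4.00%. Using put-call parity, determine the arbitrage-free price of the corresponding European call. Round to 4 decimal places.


Answer: Call price = 1.3585

Derivation:
Put-call parity: C - P = S_0 * exp(-qT) - K * exp(-rT).
S_0 * exp(-qT) = 9.8300 * 0.99700450 = 9.80055419
K * exp(-rT) = 8.7800 * 0.99004983 = 8.69263754
C = P + S*exp(-qT) - K*exp(-rT)
C = 0.2506 + 9.80055419 - 8.69263754 = 1.3585


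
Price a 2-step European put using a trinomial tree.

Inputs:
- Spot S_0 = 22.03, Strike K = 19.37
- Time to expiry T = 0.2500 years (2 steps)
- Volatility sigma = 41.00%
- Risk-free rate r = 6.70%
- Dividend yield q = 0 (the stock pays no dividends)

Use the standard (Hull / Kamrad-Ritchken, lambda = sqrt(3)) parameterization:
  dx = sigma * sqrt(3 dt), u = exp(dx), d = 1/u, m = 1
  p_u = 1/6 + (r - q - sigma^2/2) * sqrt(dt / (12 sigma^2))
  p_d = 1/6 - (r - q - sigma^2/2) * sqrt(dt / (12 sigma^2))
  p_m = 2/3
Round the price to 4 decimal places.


dt = T/N = 0.125000; dx = sigma*sqrt(3*dt) = 0.251073
u = exp(dx) = 1.285404; d = 1/u = 0.777966
p_u = 0.162422, p_m = 0.666667, p_d = 0.170911
Discount per step: exp(-r*dt) = 0.991660
Stock lattice S(k, j) with j the centered position index:
  k=0: S(0,+0) = 22.0300
  k=1: S(1,-1) = 17.1386; S(1,+0) = 22.0300; S(1,+1) = 28.3174
  k=2: S(2,-2) = 13.3332; S(2,-1) = 17.1386; S(2,+0) = 22.0300; S(2,+1) = 28.3174; S(2,+2) = 36.3993
Terminal payoffs V(N, j) = max(K - S_T, 0):
  V(2,-2) = 6.036765; V(2,-1) = 2.231413; V(2,+0) = 0.000000; V(2,+1) = 0.000000; V(2,+2) = 0.000000
Backward induction: V(k, j) = exp(-r*dt) * [p_u * V(k+1, j+1) + p_m * V(k+1, j) + p_d * V(k+1, j-1)]
  V(1,-1) = exp(-r*dt) * [p_u*0.000000 + p_m*2.231413 + p_d*6.036765] = 2.498347
  V(1,+0) = exp(-r*dt) * [p_u*0.000000 + p_m*0.000000 + p_d*2.231413] = 0.378192
  V(1,+1) = exp(-r*dt) * [p_u*0.000000 + p_m*0.000000 + p_d*0.000000] = 0.000000
  V(0,+0) = exp(-r*dt) * [p_u*0.000000 + p_m*0.378192 + p_d*2.498347] = 0.673459

Answer: Price = V(0,0) = 0.6735


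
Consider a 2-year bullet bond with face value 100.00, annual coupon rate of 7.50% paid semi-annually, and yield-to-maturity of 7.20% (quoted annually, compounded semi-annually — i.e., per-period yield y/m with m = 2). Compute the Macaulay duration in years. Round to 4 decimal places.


Coupon per period c = face * coupon_rate / m = 3.750000
Periods per year m = 2; per-period yield y/m = 0.036000
Number of cashflows N = 4
Cashflows (t years, CF_t, discount factor 1/(1+y/m)^(m*t), PV):
  t = 0.5000: CF_t = 3.750000, DF = 0.965251, PV = 3.619691
  t = 1.0000: CF_t = 3.750000, DF = 0.931709, PV = 3.493910
  t = 1.5000: CF_t = 3.750000, DF = 0.899333, PV = 3.372500
  t = 2.0000: CF_t = 103.750000, DF = 0.868082, PV = 90.063555
Price P = sum_t PV_t = 100.549656
Macaulay numerator sum_t t * PV_t:
  t * PV_t at t = 0.5000: 1.809846
  t * PV_t at t = 1.0000: 3.493910
  t * PV_t at t = 1.5000: 5.058751
  t * PV_t at t = 2.0000: 180.127109
Macaulay duration D = (sum_t t * PV_t) / P = 190.489616 / 100.549656 = 1.894483

Answer: Macaulay duration = 1.8945 years


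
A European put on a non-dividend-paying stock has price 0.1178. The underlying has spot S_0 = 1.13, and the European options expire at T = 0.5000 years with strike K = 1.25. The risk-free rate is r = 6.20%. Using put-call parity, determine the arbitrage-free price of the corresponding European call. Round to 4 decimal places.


Put-call parity: C - P = S_0 * exp(-qT) - K * exp(-rT).
S_0 * exp(-qT) = 1.1300 * 1.00000000 = 1.13000000
K * exp(-rT) = 1.2500 * 0.96947557 = 1.21184447
C = P + S*exp(-qT) - K*exp(-rT)
C = 0.1178 + 1.13000000 - 1.21184447 = 0.0360

Answer: Call price = 0.0360


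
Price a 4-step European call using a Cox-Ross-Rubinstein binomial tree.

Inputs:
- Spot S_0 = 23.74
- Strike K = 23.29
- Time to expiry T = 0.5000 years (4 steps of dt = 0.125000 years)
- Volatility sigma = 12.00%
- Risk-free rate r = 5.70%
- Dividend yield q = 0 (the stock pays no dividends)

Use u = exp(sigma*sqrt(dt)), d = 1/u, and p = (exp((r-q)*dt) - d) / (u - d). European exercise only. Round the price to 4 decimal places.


Answer: Price = V(0,0) = 1.4650

Derivation:
dt = T/N = 0.125000
u = exp(sigma*sqrt(dt)) = 1.043339; d = 1/u = 0.958461
p = (exp((r-q)*dt) - d) / (u - d) = 0.573638
Discount per step: exp(-r*dt) = 0.992900
Stock lattice S(k, i) with i counting down-moves:
  k=0: S(0,0) = 23.7400
  k=1: S(1,0) = 24.7689; S(1,1) = 22.7539
  k=2: S(2,0) = 25.8423; S(2,1) = 23.7400; S(2,2) = 21.8087
  k=3: S(3,0) = 26.9623; S(3,1) = 24.7689; S(3,2) = 22.7539; S(3,3) = 20.9028
  k=4: S(4,0) = 28.1309; S(4,1) = 25.8423; S(4,2) = 23.7400; S(4,3) = 21.8087; S(4,4) = 20.0345
Terminal payoffs V(N, i) = max(S_T - K, 0):
  V(4,0) = 4.840855; V(4,1) = 2.552339; V(4,2) = 0.450000; V(4,3) = 0.000000; V(4,4) = 0.000000
Backward induction: V(k, i) = exp(-r*dt) * [p * V(k+1, i) + (1-p) * V(k+1, i+1)].
  V(3,0) = exp(-r*dt) * [p*4.840855 + (1-p)*2.552339] = 3.837679
  V(3,1) = exp(-r*dt) * [p*2.552339 + (1-p)*0.450000] = 1.644226
  V(3,2) = exp(-r*dt) * [p*0.450000 + (1-p)*0.000000] = 0.256305
  V(3,3) = exp(-r*dt) * [p*0.000000 + (1-p)*0.000000] = 0.000000
  V(2,0) = exp(-r*dt) * [p*3.837679 + (1-p)*1.644226] = 2.881868
  V(2,1) = exp(-r*dt) * [p*1.644226 + (1-p)*0.256305] = 1.044997
  V(2,2) = exp(-r*dt) * [p*0.256305 + (1-p)*0.000000] = 0.145982
  V(1,0) = exp(-r*dt) * [p*2.881868 + (1-p)*1.044997] = 2.083797
  V(1,1) = exp(-r*dt) * [p*1.044997 + (1-p)*0.145982] = 0.656994
  V(0,0) = exp(-r*dt) * [p*2.083797 + (1-p)*0.656994] = 1.464988


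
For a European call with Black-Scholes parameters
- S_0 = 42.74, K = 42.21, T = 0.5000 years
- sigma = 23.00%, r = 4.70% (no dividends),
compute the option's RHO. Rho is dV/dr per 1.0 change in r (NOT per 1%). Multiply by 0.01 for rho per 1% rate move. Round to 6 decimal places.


Answer: Rho = 11.454246

Derivation:
d1 = 0.3025377275; d2 = 0.1399031678
phi(d1) = 0.3810963413; exp(-qT) = 1.0000000000; exp(-rT) = 0.9767739747
N(d2) = 0.5556317508
Rho = K*T*exp(-rT)*N(d2) = 42.2100 * 0.5000 * 0.9767739747 * 0.5556317508 = 11.454246


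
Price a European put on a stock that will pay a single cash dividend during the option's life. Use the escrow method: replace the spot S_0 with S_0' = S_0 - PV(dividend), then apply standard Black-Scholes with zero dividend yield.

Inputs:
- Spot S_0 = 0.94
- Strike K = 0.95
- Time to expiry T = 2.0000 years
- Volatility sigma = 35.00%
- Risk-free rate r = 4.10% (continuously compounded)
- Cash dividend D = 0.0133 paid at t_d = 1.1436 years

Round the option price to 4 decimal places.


Answer: Price = 0.1513

Derivation:
PV(D) = D * exp(-r * t_d) = 0.0133 * 0.95419464 = 0.01269079
S_0' = S_0 - PV(D) = 0.9400 - 0.01269079 = 0.92730921
d1 = (ln(S_0'/K) + (r + sigma^2/2)*T) / (sigma*sqrt(T)) = 0.36431169
d2 = d1 - sigma*sqrt(T) = -0.13066306
exp(-rT) = 0.92127196
N(-d1) = 0.35781264; N(-d2) = 0.55197907
P = K * exp(-rT) * N(-d2) - S_0' * N(-d1) = 0.9500 * 0.92127196 * 0.55197907 - 0.92730921 * 0.35781264 = 0.1513


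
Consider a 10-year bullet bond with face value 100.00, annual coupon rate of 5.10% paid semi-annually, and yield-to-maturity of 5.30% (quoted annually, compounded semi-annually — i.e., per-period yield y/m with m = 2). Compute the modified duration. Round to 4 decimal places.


Coupon per period c = face * coupon_rate / m = 2.550000
Periods per year m = 2; per-period yield y/m = 0.026500
Number of cashflows N = 20
Cashflows (t years, CF_t, discount factor 1/(1+y/m)^(m*t), PV):
  t = 0.5000: CF_t = 2.550000, DF = 0.974184, PV = 2.484170
  t = 1.0000: CF_t = 2.550000, DF = 0.949035, PV = 2.420038
  t = 1.5000: CF_t = 2.550000, DF = 0.924535, PV = 2.357563
  t = 2.0000: CF_t = 2.550000, DF = 0.900667, PV = 2.296701
  t = 2.5000: CF_t = 2.550000, DF = 0.877415, PV = 2.237409
  t = 3.0000: CF_t = 2.550000, DF = 0.854764, PV = 2.179648
  t = 3.5000: CF_t = 2.550000, DF = 0.832698, PV = 2.123379
  t = 4.0000: CF_t = 2.550000, DF = 0.811201, PV = 2.068562
  t = 4.5000: CF_t = 2.550000, DF = 0.790259, PV = 2.015160
  t = 5.0000: CF_t = 2.550000, DF = 0.769858, PV = 1.963137
  t = 5.5000: CF_t = 2.550000, DF = 0.749983, PV = 1.912457
  t = 6.0000: CF_t = 2.550000, DF = 0.730622, PV = 1.863085
  t = 6.5000: CF_t = 2.550000, DF = 0.711760, PV = 1.814988
  t = 7.0000: CF_t = 2.550000, DF = 0.693385, PV = 1.768133
  t = 7.5000: CF_t = 2.550000, DF = 0.675485, PV = 1.722487
  t = 8.0000: CF_t = 2.550000, DF = 0.658047, PV = 1.678019
  t = 8.5000: CF_t = 2.550000, DF = 0.641059, PV = 1.634700
  t = 9.0000: CF_t = 2.550000, DF = 0.624509, PV = 1.592498
  t = 9.5000: CF_t = 2.550000, DF = 0.608387, PV = 1.551387
  t = 10.0000: CF_t = 102.550000, DF = 0.592681, PV = 60.779425
Price P = sum_t PV_t = 98.462947
First compute Macaulay numerator sum_t t * PV_t:
  t * PV_t at t = 0.5000: 1.242085
  t * PV_t at t = 1.0000: 2.420038
  t * PV_t at t = 1.5000: 3.536345
  t * PV_t at t = 2.0000: 4.593401
  t * PV_t at t = 2.5000: 5.593523
  t * PV_t at t = 3.0000: 6.538945
  t * PV_t at t = 3.5000: 7.431826
  t * PV_t at t = 4.0000: 8.274248
  t * PV_t at t = 4.5000: 9.068221
  t * PV_t at t = 5.0000: 9.815686
  t * PV_t at t = 5.5000: 10.518514
  t * PV_t at t = 6.0000: 11.178512
  t * PV_t at t = 6.5000: 11.797423
  t * PV_t at t = 7.0000: 12.376928
  t * PV_t at t = 7.5000: 12.918650
  t * PV_t at t = 8.0000: 13.424153
  t * PV_t at t = 8.5000: 13.894947
  t * PV_t at t = 9.0000: 14.332486
  t * PV_t at t = 9.5000: 14.738174
  t * PV_t at t = 10.0000: 607.794255
Macaulay duration D = 781.488360 / 98.462947 = 7.936878
Modified duration = D / (1 + y/m) = 7.936878 / (1 + 0.026500) = 7.731980

Answer: Modified duration = 7.7320


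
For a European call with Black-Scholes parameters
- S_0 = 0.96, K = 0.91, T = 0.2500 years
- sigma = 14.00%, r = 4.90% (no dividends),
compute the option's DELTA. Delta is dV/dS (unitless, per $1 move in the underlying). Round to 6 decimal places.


Answer: Delta = 0.835003

Derivation:
d1 = 0.9741240707; d2 = 0.9041240707
phi(d1) = 0.2482305355; exp(-qT) = 1.0000000000; exp(-rT) = 0.9878247258
N(d1) = 0.8350025304
Delta = exp(-qT) * N(d1) = 1.0000000000 * 0.8350025304 = 0.835003


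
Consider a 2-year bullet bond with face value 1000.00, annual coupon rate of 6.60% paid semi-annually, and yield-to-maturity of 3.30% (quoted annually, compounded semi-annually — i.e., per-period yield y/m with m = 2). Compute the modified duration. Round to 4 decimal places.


Coupon per period c = face * coupon_rate / m = 33.000000
Periods per year m = 2; per-period yield y/m = 0.016500
Number of cashflows N = 4
Cashflows (t years, CF_t, discount factor 1/(1+y/m)^(m*t), PV):
  t = 0.5000: CF_t = 33.000000, DF = 0.983768, PV = 32.464338
  t = 1.0000: CF_t = 33.000000, DF = 0.967799, PV = 31.937372
  t = 1.5000: CF_t = 33.000000, DF = 0.952090, PV = 31.418959
  t = 2.0000: CF_t = 1033.000000, DF = 0.936635, PV = 967.544146
Price P = sum_t PV_t = 1063.364815
First compute Macaulay numerator sum_t t * PV_t:
  t * PV_t at t = 0.5000: 16.232169
  t * PV_t at t = 1.0000: 31.937372
  t * PV_t at t = 1.5000: 47.128438
  t * PV_t at t = 2.0000: 1935.088292
Macaulay duration D = 2030.386271 / 1063.364815 = 1.909398
Modified duration = D / (1 + y/m) = 1.909398 / (1 + 0.016500) = 1.878404

Answer: Modified duration = 1.8784


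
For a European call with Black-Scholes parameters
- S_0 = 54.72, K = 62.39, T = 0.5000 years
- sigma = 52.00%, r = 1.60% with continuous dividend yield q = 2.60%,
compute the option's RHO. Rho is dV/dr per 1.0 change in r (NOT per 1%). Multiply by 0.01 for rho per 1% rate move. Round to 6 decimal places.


Answer: Rho = 8.965864

Derivation:
d1 = -0.1865014065; d2 = -0.5541969327
phi(d1) = 0.3920641046; exp(-qT) = 0.9870841350; exp(-rT) = 0.9920319148
N(d2) = 0.2897220386
Rho = K*T*exp(-rT)*N(d2) = 62.3900 * 0.5000 * 0.9920319148 * 0.2897220386 = 8.965864


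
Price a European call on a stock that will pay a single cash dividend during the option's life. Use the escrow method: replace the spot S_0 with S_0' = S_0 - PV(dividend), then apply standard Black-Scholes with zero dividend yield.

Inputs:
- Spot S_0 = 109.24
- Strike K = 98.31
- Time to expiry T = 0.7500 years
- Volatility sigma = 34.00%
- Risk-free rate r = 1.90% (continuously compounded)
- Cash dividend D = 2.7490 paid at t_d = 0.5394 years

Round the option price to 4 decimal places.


Answer: Price = 17.3081

Derivation:
PV(D) = D * exp(-r * t_d) = 2.7490 * 0.98980374 = 2.72097048
S_0' = S_0 - PV(D) = 109.2400 - 2.72097048 = 106.51902952
d1 = (ln(S_0'/K) + (r + sigma^2/2)*T) / (sigma*sqrt(T)) = 0.46798620
d2 = d1 - sigma*sqrt(T) = 0.17353756
exp(-rT) = 0.98585105
N(d1) = 0.68010277; N(d2) = 0.56888555
C = S_0' * N(d1) - K * exp(-rT) * N(d2) = 106.51902952 * 0.68010277 - 98.3100 * 0.98585105 * 0.56888555 = 17.3081


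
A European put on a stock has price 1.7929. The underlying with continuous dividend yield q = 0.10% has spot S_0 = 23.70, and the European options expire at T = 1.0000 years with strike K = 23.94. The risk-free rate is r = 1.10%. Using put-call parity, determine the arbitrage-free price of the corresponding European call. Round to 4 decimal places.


Put-call parity: C - P = S_0 * exp(-qT) - K * exp(-rT).
S_0 * exp(-qT) = 23.7000 * 0.99900050 = 23.67631185
K * exp(-rT) = 23.9400 * 0.98906028 = 23.67810307
C = P + S*exp(-qT) - K*exp(-rT)
C = 1.7929 + 23.67631185 - 23.67810307 = 1.7911

Answer: Call price = 1.7911


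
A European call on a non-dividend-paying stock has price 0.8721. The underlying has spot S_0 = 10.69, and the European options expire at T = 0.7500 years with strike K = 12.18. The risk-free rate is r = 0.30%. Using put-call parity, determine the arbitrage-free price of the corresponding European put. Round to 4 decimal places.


Put-call parity: C - P = S_0 * exp(-qT) - K * exp(-rT).
S_0 * exp(-qT) = 10.6900 * 1.00000000 = 10.69000000
K * exp(-rT) = 12.1800 * 0.99775253 = 12.15262581
P = C - S*exp(-qT) + K*exp(-rT)
P = 0.8721 - 10.69000000 + 12.15262581 = 2.3347

Answer: Put price = 2.3347


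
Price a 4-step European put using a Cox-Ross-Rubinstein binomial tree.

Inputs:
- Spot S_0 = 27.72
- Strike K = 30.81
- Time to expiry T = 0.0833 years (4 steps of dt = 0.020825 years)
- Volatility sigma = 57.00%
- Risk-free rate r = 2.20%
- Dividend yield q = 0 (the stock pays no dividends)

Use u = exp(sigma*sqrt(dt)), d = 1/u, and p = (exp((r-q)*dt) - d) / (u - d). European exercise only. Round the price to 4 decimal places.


dt = T/N = 0.020825
u = exp(sigma*sqrt(dt)) = 1.085734; d = 1/u = 0.921036
p = (exp((r-q)*dt) - d) / (u - d) = 0.482230
Discount per step: exp(-r*dt) = 0.999542
Stock lattice S(k, i) with i counting down-moves:
  k=0: S(0,0) = 27.7200
  k=1: S(1,0) = 30.0965; S(1,1) = 25.5311
  k=2: S(2,0) = 32.6768; S(2,1) = 27.7200; S(2,2) = 23.5151
  k=3: S(3,0) = 35.4783; S(3,1) = 30.0965; S(3,2) = 25.5311; S(3,3) = 21.6582
  k=4: S(4,0) = 38.5200; S(4,1) = 32.6768; S(4,2) = 27.7200; S(4,3) = 23.5151; S(4,4) = 19.9480
Terminal payoffs V(N, i) = max(K - S_T, 0):
  V(4,0) = 0.000000; V(4,1) = 0.000000; V(4,2) = 3.090000; V(4,3) = 7.294912; V(4,4) = 10.861971
Backward induction: V(k, i) = exp(-r*dt) * [p * V(k+1, i) + (1-p) * V(k+1, i+1)].
  V(3,0) = exp(-r*dt) * [p*0.000000 + (1-p)*0.000000] = 0.000000
  V(3,1) = exp(-r*dt) * [p*0.000000 + (1-p)*3.090000] = 1.599176
  V(3,2) = exp(-r*dt) * [p*3.090000 + (1-p)*7.294912] = 5.264765
  V(3,3) = exp(-r*dt) * [p*7.294912 + (1-p)*10.861971] = 9.137641
  V(2,0) = exp(-r*dt) * [p*0.000000 + (1-p)*1.599176] = 0.827626
  V(2,1) = exp(-r*dt) * [p*1.599176 + (1-p)*5.264765] = 3.495506
  V(2,2) = exp(-r*dt) * [p*5.264765 + (1-p)*9.137641] = 7.266694
  V(1,0) = exp(-r*dt) * [p*0.827626 + (1-p)*3.495506] = 2.207963
  V(1,1) = exp(-r*dt) * [p*3.495506 + (1-p)*7.266694] = 5.445618
  V(0,0) = exp(-r*dt) * [p*2.207963 + (1-p)*5.445618] = 3.882545

Answer: Price = V(0,0) = 3.8825


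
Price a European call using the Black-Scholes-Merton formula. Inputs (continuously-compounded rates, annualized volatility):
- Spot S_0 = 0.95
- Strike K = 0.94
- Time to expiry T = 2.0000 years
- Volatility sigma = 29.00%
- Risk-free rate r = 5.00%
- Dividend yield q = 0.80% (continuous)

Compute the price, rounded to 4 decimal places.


d1 = (ln(S/K) + (r - q + 0.5*sigma^2) * T) / (sigma * sqrt(T)) = 0.43568045
d2 = d1 - sigma * sqrt(T) = 0.02555852
exp(-rT) = 0.90483742; exp(-qT) = 0.98412732
C = S_0 * exp(-qT) * N(d1) - K * exp(-rT) * N(d2)
N(d1) = 0.66846570; N(d2) = 0.51019526
C = 0.9500 * 0.98412732 * 0.66846570 - 0.9400 * 0.90483742 * 0.51019526 = 0.1910

Answer: Price = 0.1910


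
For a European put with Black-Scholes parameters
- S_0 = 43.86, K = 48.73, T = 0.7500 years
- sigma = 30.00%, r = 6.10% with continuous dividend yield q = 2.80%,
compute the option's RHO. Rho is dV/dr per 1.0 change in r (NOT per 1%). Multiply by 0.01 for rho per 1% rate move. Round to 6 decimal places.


d1 = -0.1801029302; d2 = -0.4399105514
phi(d1) = 0.3925242085; exp(-qT) = 0.9792189646; exp(-rT) = 0.9552807525
N(-d2) = 0.6699990532
Rho = -K*T*exp(-rT)*N(-d2) = -48.7300 * 0.7500 * 0.9552807525 * 0.6699990532 = -23.391760

Answer: Rho = -23.391760


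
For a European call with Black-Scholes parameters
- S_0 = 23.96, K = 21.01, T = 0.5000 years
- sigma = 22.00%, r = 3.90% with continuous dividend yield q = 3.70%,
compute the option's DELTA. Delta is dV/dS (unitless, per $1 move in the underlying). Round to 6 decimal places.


d1 = 0.9287992746; d2 = 0.7732357827
phi(d1) = 0.2591696067; exp(-qT) = 0.9816700746; exp(-rT) = 0.9806888952
N(d1) = 0.8235034398
Delta = exp(-qT) * N(d1) = 0.9816700746 * 0.8235034398 = 0.808409

Answer: Delta = 0.808409


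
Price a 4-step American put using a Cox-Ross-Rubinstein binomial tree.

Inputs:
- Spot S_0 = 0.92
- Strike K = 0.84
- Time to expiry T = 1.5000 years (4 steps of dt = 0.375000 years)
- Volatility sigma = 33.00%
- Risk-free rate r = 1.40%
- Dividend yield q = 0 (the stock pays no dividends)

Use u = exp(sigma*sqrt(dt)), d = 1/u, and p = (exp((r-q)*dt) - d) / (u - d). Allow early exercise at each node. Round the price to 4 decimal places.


Answer: Price = V(0,0) = 0.0993

Derivation:
dt = T/N = 0.375000
u = exp(sigma*sqrt(dt)) = 1.223949; d = 1/u = 0.817027
p = (exp((r-q)*dt) - d) / (u - d) = 0.462586
Discount per step: exp(-r*dt) = 0.994764
Stock lattice S(k, i) with i counting down-moves:
  k=0: S(0,0) = 0.9200
  k=1: S(1,0) = 1.1260; S(1,1) = 0.7517
  k=2: S(2,0) = 1.3782; S(2,1) = 0.9200; S(2,2) = 0.6141
  k=3: S(3,0) = 1.6869; S(3,1) = 1.1260; S(3,2) = 0.7517; S(3,3) = 0.5018
  k=4: S(4,0) = 2.0646; S(4,1) = 1.3782; S(4,2) = 0.9200; S(4,3) = 0.6141; S(4,4) = 0.4100
Terminal payoffs V(N, i) = max(K - S_T, 0):
  V(4,0) = 0.000000; V(4,1) = 0.000000; V(4,2) = 0.000000; V(4,3) = 0.225869; V(4,4) = 0.430047
Backward induction: V(k, i) = exp(-r*dt) * [p * V(k+1, i) + (1-p) * V(k+1, i+1)]; then take max(V_cont, immediate exercise) for American.
  V(3,0) = exp(-r*dt) * [p*0.000000 + (1-p)*0.000000] = 0.000000; exercise = 0.000000; V(3,0) = max -> 0.000000
  V(3,1) = exp(-r*dt) * [p*0.000000 + (1-p)*0.000000] = 0.000000; exercise = 0.000000; V(3,1) = max -> 0.000000
  V(3,2) = exp(-r*dt) * [p*0.000000 + (1-p)*0.225869] = 0.120750; exercise = 0.088335; V(3,2) = max -> 0.120750
  V(3,3) = exp(-r*dt) * [p*0.225869 + (1-p)*0.430047] = 0.333840; exercise = 0.338238; V(3,3) = max -> 0.338238
  V(2,0) = exp(-r*dt) * [p*0.000000 + (1-p)*0.000000] = 0.000000; exercise = 0.000000; V(2,0) = max -> 0.000000
  V(2,1) = exp(-r*dt) * [p*0.000000 + (1-p)*0.120750] = 0.064553; exercise = 0.000000; V(2,1) = max -> 0.064553
  V(2,2) = exp(-r*dt) * [p*0.120750 + (1-p)*0.338238] = 0.236387; exercise = 0.225869; V(2,2) = max -> 0.236387
  V(1,0) = exp(-r*dt) * [p*0.000000 + (1-p)*0.064553] = 0.034510; exercise = 0.000000; V(1,0) = max -> 0.034510
  V(1,1) = exp(-r*dt) * [p*0.064553 + (1-p)*0.236387] = 0.156077; exercise = 0.088335; V(1,1) = max -> 0.156077
  V(0,0) = exp(-r*dt) * [p*0.034510 + (1-p)*0.156077] = 0.099319; exercise = 0.000000; V(0,0) = max -> 0.099319


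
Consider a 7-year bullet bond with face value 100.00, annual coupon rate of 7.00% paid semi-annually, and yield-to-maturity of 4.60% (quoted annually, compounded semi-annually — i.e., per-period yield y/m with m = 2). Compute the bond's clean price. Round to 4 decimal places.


Answer: Price = 114.2254

Derivation:
Coupon per period c = face * coupon_rate / m = 3.500000
Periods per year m = 2; per-period yield y/m = 0.023000
Number of cashflows N = 14
Cashflows (t years, CF_t, discount factor 1/(1+y/m)^(m*t), PV):
  t = 0.5000: CF_t = 3.500000, DF = 0.977517, PV = 3.421310
  t = 1.0000: CF_t = 3.500000, DF = 0.955540, PV = 3.344389
  t = 1.5000: CF_t = 3.500000, DF = 0.934056, PV = 3.269197
  t = 2.0000: CF_t = 3.500000, DF = 0.913056, PV = 3.195696
  t = 2.5000: CF_t = 3.500000, DF = 0.892528, PV = 3.123848
  t = 3.0000: CF_t = 3.500000, DF = 0.872461, PV = 3.053615
  t = 3.5000: CF_t = 3.500000, DF = 0.852846, PV = 2.984961
  t = 4.0000: CF_t = 3.500000, DF = 0.833671, PV = 2.917850
  t = 4.5000: CF_t = 3.500000, DF = 0.814928, PV = 2.852248
  t = 5.0000: CF_t = 3.500000, DF = 0.796606, PV = 2.788122
  t = 5.5000: CF_t = 3.500000, DF = 0.778696, PV = 2.725437
  t = 6.0000: CF_t = 3.500000, DF = 0.761189, PV = 2.664161
  t = 6.5000: CF_t = 3.500000, DF = 0.744075, PV = 2.604263
  t = 7.0000: CF_t = 103.500000, DF = 0.727346, PV = 75.280324
Price P = sum_t PV_t = 114.225420


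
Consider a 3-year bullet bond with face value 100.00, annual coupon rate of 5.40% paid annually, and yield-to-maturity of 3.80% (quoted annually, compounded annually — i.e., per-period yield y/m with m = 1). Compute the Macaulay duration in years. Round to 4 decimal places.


Answer: Macaulay duration = 2.8524 years

Derivation:
Coupon per period c = face * coupon_rate / m = 5.400000
Periods per year m = 1; per-period yield y/m = 0.038000
Number of cashflows N = 3
Cashflows (t years, CF_t, discount factor 1/(1+y/m)^(m*t), PV):
  t = 1.0000: CF_t = 5.400000, DF = 0.963391, PV = 5.202312
  t = 2.0000: CF_t = 5.400000, DF = 0.928122, PV = 5.011861
  t = 3.0000: CF_t = 105.400000, DF = 0.894145, PV = 94.242880
Price P = sum_t PV_t = 104.457054
Macaulay numerator sum_t t * PV_t:
  t * PV_t at t = 1.0000: 5.202312
  t * PV_t at t = 2.0000: 10.023723
  t * PV_t at t = 3.0000: 282.728641
Macaulay duration D = (sum_t t * PV_t) / P = 297.954676 / 104.457054 = 2.852413


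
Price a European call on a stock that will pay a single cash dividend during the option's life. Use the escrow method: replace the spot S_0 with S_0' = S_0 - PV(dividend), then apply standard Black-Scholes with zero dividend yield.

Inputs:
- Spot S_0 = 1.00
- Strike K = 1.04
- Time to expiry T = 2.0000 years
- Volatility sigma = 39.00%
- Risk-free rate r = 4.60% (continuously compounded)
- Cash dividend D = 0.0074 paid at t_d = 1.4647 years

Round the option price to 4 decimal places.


Answer: Price = 0.2339

Derivation:
PV(D) = D * exp(-r * t_d) = 0.0074 * 0.93484345 = 0.00691784
S_0' = S_0 - PV(D) = 1.0000 - 0.00691784 = 0.99308216
d1 = (ln(S_0'/K) + (r + sigma^2/2)*T) / (sigma*sqrt(T)) = 0.35887918
d2 = d1 - sigma*sqrt(T) = -0.19266410
exp(-rT) = 0.91210515
N(d1) = 0.64015726; N(d2) = 0.42361102
C = S_0' * N(d1) - K * exp(-rT) * N(d2) = 0.99308216 * 0.64015726 - 1.0400 * 0.91210515 * 0.42361102 = 0.2339


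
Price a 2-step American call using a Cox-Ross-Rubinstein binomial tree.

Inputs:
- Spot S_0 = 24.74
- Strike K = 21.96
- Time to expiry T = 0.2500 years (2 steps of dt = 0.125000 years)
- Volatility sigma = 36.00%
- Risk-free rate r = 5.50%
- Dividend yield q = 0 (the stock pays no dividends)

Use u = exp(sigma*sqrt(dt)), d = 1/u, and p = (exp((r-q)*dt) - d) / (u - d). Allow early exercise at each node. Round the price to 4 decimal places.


dt = T/N = 0.125000
u = exp(sigma*sqrt(dt)) = 1.135734; d = 1/u = 0.880488
p = (exp((r-q)*dt) - d) / (u - d) = 0.495251
Discount per step: exp(-r*dt) = 0.993149
Stock lattice S(k, i) with i counting down-moves:
  k=0: S(0,0) = 24.7400
  k=1: S(1,0) = 28.0981; S(1,1) = 21.7833
  k=2: S(2,0) = 31.9119; S(2,1) = 24.7400; S(2,2) = 19.1799
Terminal payoffs V(N, i) = max(S_T - K, 0):
  V(2,0) = 9.951926; V(2,1) = 2.780000; V(2,2) = 0.000000
Backward induction: V(k, i) = exp(-r*dt) * [p * V(k+1, i) + (1-p) * V(k+1, i+1)]; then take max(V_cont, immediate exercise) for American.
  V(1,0) = exp(-r*dt) * [p*9.951926 + (1-p)*2.780000] = 6.288519; exercise = 6.138061; V(1,0) = max -> 6.288519
  V(1,1) = exp(-r*dt) * [p*2.780000 + (1-p)*0.000000] = 1.367364; exercise = 0.000000; V(1,1) = max -> 1.367364
  V(0,0) = exp(-r*dt) * [p*6.288519 + (1-p)*1.367364] = 3.778502; exercise = 2.780000; V(0,0) = max -> 3.778502

Answer: Price = V(0,0) = 3.7785


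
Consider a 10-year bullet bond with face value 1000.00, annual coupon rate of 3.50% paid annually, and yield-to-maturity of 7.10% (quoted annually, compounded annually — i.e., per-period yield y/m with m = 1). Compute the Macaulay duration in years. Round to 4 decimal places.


Coupon per period c = face * coupon_rate / m = 35.000000
Periods per year m = 1; per-period yield y/m = 0.071000
Number of cashflows N = 10
Cashflows (t years, CF_t, discount factor 1/(1+y/m)^(m*t), PV):
  t = 1.0000: CF_t = 35.000000, DF = 0.933707, PV = 32.679739
  t = 2.0000: CF_t = 35.000000, DF = 0.871808, PV = 30.513295
  t = 3.0000: CF_t = 35.000000, DF = 0.814013, PV = 28.490471
  t = 4.0000: CF_t = 35.000000, DF = 0.760050, PV = 26.601747
  t = 5.0000: CF_t = 35.000000, DF = 0.709664, PV = 24.838233
  t = 6.0000: CF_t = 35.000000, DF = 0.662618, PV = 23.191627
  t = 7.0000: CF_t = 35.000000, DF = 0.618691, PV = 21.654180
  t = 8.0000: CF_t = 35.000000, DF = 0.577676, PV = 20.218656
  t = 9.0000: CF_t = 35.000000, DF = 0.539380, PV = 18.878297
  t = 10.0000: CF_t = 1035.000000, DF = 0.503623, PV = 521.249488
Price P = sum_t PV_t = 748.315732
Macaulay numerator sum_t t * PV_t:
  t * PV_t at t = 1.0000: 32.679739
  t * PV_t at t = 2.0000: 61.026589
  t * PV_t at t = 3.0000: 85.471414
  t * PV_t at t = 4.0000: 106.406989
  t * PV_t at t = 5.0000: 124.191163
  t * PV_t at t = 6.0000: 139.149763
  t * PV_t at t = 7.0000: 151.579262
  t * PV_t at t = 8.0000: 161.749246
  t * PV_t at t = 9.0000: 169.904670
  t * PV_t at t = 10.0000: 5212.494881
Macaulay duration D = (sum_t t * PV_t) / P = 6244.653715 / 748.315732 = 8.344945

Answer: Macaulay duration = 8.3449 years


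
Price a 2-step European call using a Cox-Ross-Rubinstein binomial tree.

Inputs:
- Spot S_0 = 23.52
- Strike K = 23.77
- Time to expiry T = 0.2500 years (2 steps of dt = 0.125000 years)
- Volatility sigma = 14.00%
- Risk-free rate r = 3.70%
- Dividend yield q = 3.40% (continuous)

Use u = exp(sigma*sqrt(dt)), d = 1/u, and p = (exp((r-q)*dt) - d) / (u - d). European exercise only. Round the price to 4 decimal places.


dt = T/N = 0.125000
u = exp(sigma*sqrt(dt)) = 1.050743; d = 1/u = 0.951708
p = (exp((r-q)*dt) - d) / (u - d) = 0.491415
Discount per step: exp(-r*dt) = 0.995386
Stock lattice S(k, i) with i counting down-moves:
  k=0: S(0,0) = 23.5200
  k=1: S(1,0) = 24.7135; S(1,1) = 22.3842
  k=2: S(2,0) = 25.9675; S(2,1) = 23.5200; S(2,2) = 21.3032
Terminal payoffs V(N, i) = max(S_T - K, 0):
  V(2,0) = 2.197508; V(2,1) = 0.000000; V(2,2) = 0.000000
Backward induction: V(k, i) = exp(-r*dt) * [p * V(k+1, i) + (1-p) * V(k+1, i+1)].
  V(1,0) = exp(-r*dt) * [p*2.197508 + (1-p)*0.000000] = 1.074906
  V(1,1) = exp(-r*dt) * [p*0.000000 + (1-p)*0.000000] = 0.000000
  V(0,0) = exp(-r*dt) * [p*1.074906 + (1-p)*0.000000] = 0.525788

Answer: Price = V(0,0) = 0.5258


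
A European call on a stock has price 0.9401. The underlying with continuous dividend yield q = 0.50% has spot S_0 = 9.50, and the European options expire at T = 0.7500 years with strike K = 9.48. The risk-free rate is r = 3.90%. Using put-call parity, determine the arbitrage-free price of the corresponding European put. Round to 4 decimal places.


Answer: Put price = 0.6824

Derivation:
Put-call parity: C - P = S_0 * exp(-qT) - K * exp(-rT).
S_0 * exp(-qT) = 9.5000 * 0.99625702 = 9.46444171
K * exp(-rT) = 9.4800 * 0.97117364 = 9.20672611
P = C - S*exp(-qT) + K*exp(-rT)
P = 0.9401 - 9.46444171 + 9.20672611 = 0.6824


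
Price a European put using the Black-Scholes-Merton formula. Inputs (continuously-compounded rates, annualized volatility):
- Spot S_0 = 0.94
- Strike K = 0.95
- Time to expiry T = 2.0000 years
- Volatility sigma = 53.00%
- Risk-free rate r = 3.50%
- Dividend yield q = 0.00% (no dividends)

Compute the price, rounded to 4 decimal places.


Answer: Price = 0.2404

Derivation:
d1 = (ln(S/K) + (r - q + 0.5*sigma^2) * T) / (sigma * sqrt(T)) = 0.45403979
d2 = d1 - sigma * sqrt(T) = -0.29549340
exp(-rT) = 0.93239382; exp(-qT) = 1.00000000
P = K * exp(-rT) * N(-d2) - S_0 * exp(-qT) * N(-d1)
N(-d1) = 0.32490009; N(-d2) = 0.61619150
P = 0.9500 * 0.93239382 * 0.61619150 - 0.9400 * 1.00000000 * 0.32490009 = 0.2404


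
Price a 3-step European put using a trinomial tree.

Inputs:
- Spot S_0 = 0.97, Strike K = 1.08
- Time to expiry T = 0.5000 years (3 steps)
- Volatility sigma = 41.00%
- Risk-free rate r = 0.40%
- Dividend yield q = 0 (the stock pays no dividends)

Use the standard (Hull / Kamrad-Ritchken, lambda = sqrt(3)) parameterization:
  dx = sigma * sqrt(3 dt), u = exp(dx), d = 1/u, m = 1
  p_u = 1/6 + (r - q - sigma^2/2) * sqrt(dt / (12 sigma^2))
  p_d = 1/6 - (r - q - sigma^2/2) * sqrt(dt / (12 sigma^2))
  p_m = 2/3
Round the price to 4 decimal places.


dt = T/N = 0.166667; dx = sigma*sqrt(3*dt) = 0.289914
u = exp(dx) = 1.336312; d = 1/u = 0.748328
p_u = 0.143657, p_m = 0.666667, p_d = 0.189676
Discount per step: exp(-r*dt) = 0.999334
Stock lattice S(k, j) with j the centered position index:
  k=0: S(0,+0) = 0.9700
  k=1: S(1,-1) = 0.7259; S(1,+0) = 0.9700; S(1,+1) = 1.2962
  k=2: S(2,-2) = 0.5432; S(2,-1) = 0.7259; S(2,+0) = 0.9700; S(2,+1) = 1.2962; S(2,+2) = 1.7322
  k=3: S(3,-3) = 0.4065; S(3,-2) = 0.5432; S(3,-1) = 0.7259; S(3,+0) = 0.9700; S(3,+1) = 1.2962; S(3,+2) = 1.7322; S(3,+3) = 2.3147
Terminal payoffs V(N, j) = max(K - S_T, 0):
  V(3,-3) = 0.673512; V(3,-2) = 0.536805; V(3,-1) = 0.354122; V(3,+0) = 0.110000; V(3,+1) = 0.000000; V(3,+2) = 0.000000; V(3,+3) = 0.000000
Backward induction: V(k, j) = exp(-r*dt) * [p_u * V(k+1, j+1) + p_m * V(k+1, j) + p_d * V(k+1, j-1)]
  V(2,-2) = exp(-r*dt) * [p_u*0.354122 + p_m*0.536805 + p_d*0.673512] = 0.536134
  V(2,-1) = exp(-r*dt) * [p_u*0.110000 + p_m*0.354122 + p_d*0.536805] = 0.353467
  V(2,+0) = exp(-r*dt) * [p_u*0.000000 + p_m*0.110000 + p_d*0.354122] = 0.140408
  V(2,+1) = exp(-r*dt) * [p_u*0.000000 + p_m*0.000000 + p_d*0.110000] = 0.020850
  V(2,+2) = exp(-r*dt) * [p_u*0.000000 + p_m*0.000000 + p_d*0.000000] = 0.000000
  V(1,-1) = exp(-r*dt) * [p_u*0.140408 + p_m*0.353467 + p_d*0.536134] = 0.357269
  V(1,+0) = exp(-r*dt) * [p_u*0.020850 + p_m*0.140408 + p_d*0.353467] = 0.163536
  V(1,+1) = exp(-r*dt) * [p_u*0.000000 + p_m*0.020850 + p_d*0.140408] = 0.040505
  V(0,+0) = exp(-r*dt) * [p_u*0.040505 + p_m*0.163536 + p_d*0.357269] = 0.182487

Answer: Price = V(0,0) = 0.1825


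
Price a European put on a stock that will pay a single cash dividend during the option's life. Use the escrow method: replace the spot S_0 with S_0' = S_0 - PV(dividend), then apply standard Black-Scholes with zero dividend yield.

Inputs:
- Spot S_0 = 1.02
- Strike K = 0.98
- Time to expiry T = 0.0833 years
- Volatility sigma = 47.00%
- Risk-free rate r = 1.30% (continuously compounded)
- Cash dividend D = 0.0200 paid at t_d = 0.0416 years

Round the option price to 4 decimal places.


PV(D) = D * exp(-r * t_d) = 0.0200 * 0.99945935 = 0.01998919
S_0' = S_0 - PV(D) = 1.0200 - 0.01998919 = 1.00001081
d1 = (ln(S_0'/K) + (r + sigma^2/2)*T) / (sigma*sqrt(T)) = 0.22482024
d2 = d1 - sigma*sqrt(T) = 0.08917007
exp(-rT) = 0.99891769
N(-d1) = 0.41105956; N(-d2) = 0.46447338
P = K * exp(-rT) * N(-d2) - S_0' * N(-d1) = 0.9800 * 0.99891769 * 0.46447338 - 1.00001081 * 0.41105956 = 0.0436

Answer: Price = 0.0436


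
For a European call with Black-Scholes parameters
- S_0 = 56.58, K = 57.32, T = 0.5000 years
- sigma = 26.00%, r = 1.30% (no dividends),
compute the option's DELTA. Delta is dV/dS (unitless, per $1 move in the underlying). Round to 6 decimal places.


Answer: Delta = 0.522568

Derivation:
d1 = 0.0566009765; d2 = -0.1272467866
phi(d1) = 0.3983037521; exp(-qT) = 1.0000000000; exp(-rT) = 0.9935210793
N(d1) = 0.5225684717
Delta = exp(-qT) * N(d1) = 1.0000000000 * 0.5225684717 = 0.522568


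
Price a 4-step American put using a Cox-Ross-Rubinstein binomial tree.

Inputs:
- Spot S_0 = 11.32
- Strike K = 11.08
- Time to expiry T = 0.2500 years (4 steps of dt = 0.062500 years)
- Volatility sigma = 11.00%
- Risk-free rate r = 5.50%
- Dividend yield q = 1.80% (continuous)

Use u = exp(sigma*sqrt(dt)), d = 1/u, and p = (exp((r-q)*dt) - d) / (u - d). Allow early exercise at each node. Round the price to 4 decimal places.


dt = T/N = 0.062500
u = exp(sigma*sqrt(dt)) = 1.027882; d = 1/u = 0.972875
p = (exp((r-q)*dt) - d) / (u - d) = 0.535214
Discount per step: exp(-r*dt) = 0.996568
Stock lattice S(k, i) with i counting down-moves:
  k=0: S(0,0) = 11.3200
  k=1: S(1,0) = 11.6356; S(1,1) = 11.0129
  k=2: S(2,0) = 11.9600; S(2,1) = 11.3200; S(2,2) = 10.7142
  k=3: S(3,0) = 12.2935; S(3,1) = 11.6356; S(3,2) = 11.0129; S(3,3) = 10.4236
  k=4: S(4,0) = 12.6363; S(4,1) = 11.9600; S(4,2) = 11.3200; S(4,3) = 10.7142; S(4,4) = 10.1408
Terminal payoffs V(N, i) = max(K - S_T, 0):
  V(4,0) = 0.000000; V(4,1) = 0.000000; V(4,2) = 0.000000; V(4,3) = 0.365788; V(4,4) = 0.939158
Backward induction: V(k, i) = exp(-r*dt) * [p * V(k+1, i) + (1-p) * V(k+1, i+1)]; then take max(V_cont, immediate exercise) for American.
  V(3,0) = exp(-r*dt) * [p*0.000000 + (1-p)*0.000000] = 0.000000; exercise = 0.000000; V(3,0) = max -> 0.000000
  V(3,1) = exp(-r*dt) * [p*0.000000 + (1-p)*0.000000] = 0.000000; exercise = 0.000000; V(3,1) = max -> 0.000000
  V(3,2) = exp(-r*dt) * [p*0.000000 + (1-p)*0.365788] = 0.169430; exercise = 0.067059; V(3,2) = max -> 0.169430
  V(3,3) = exp(-r*dt) * [p*0.365788 + (1-p)*0.939158] = 0.630112; exercise = 0.656415; V(3,3) = max -> 0.656415
  V(2,0) = exp(-r*dt) * [p*0.000000 + (1-p)*0.000000] = 0.000000; exercise = 0.000000; V(2,0) = max -> 0.000000
  V(2,1) = exp(-r*dt) * [p*0.000000 + (1-p)*0.169430] = 0.078478; exercise = 0.000000; V(2,1) = max -> 0.078478
  V(2,2) = exp(-r*dt) * [p*0.169430 + (1-p)*0.656415] = 0.394415; exercise = 0.365788; V(2,2) = max -> 0.394415
  V(1,0) = exp(-r*dt) * [p*0.000000 + (1-p)*0.078478] = 0.036350; exercise = 0.000000; V(1,0) = max -> 0.036350
  V(1,1) = exp(-r*dt) * [p*0.078478 + (1-p)*0.394415] = 0.224548; exercise = 0.067059; V(1,1) = max -> 0.224548
  V(0,0) = exp(-r*dt) * [p*0.036350 + (1-p)*0.224548] = 0.123397; exercise = 0.000000; V(0,0) = max -> 0.123397

Answer: Price = V(0,0) = 0.1234


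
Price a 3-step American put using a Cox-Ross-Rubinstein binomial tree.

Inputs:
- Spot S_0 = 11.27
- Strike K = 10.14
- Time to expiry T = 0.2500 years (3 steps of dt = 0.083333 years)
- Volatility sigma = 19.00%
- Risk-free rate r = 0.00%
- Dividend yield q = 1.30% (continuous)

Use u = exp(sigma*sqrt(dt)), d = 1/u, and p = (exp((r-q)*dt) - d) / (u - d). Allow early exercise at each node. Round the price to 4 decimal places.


Answer: Price = V(0,0) = 0.0832

Derivation:
dt = T/N = 0.083333
u = exp(sigma*sqrt(dt)) = 1.056380; d = 1/u = 0.946629
p = (exp((r-q)*dt) - d) / (u - d) = 0.476426
Discount per step: exp(-r*dt) = 1.000000
Stock lattice S(k, i) with i counting down-moves:
  k=0: S(0,0) = 11.2700
  k=1: S(1,0) = 11.9054; S(1,1) = 10.6685
  k=2: S(2,0) = 12.5766; S(2,1) = 11.2700; S(2,2) = 10.0991
  k=3: S(3,0) = 13.2857; S(3,1) = 11.9054; S(3,2) = 10.6685; S(3,3) = 9.5601
Terminal payoffs V(N, i) = max(K - S_T, 0):
  V(3,0) = 0.000000; V(3,1) = 0.000000; V(3,2) = 0.000000; V(3,3) = 0.579887
Backward induction: V(k, i) = exp(-r*dt) * [p * V(k+1, i) + (1-p) * V(k+1, i+1)]; then take max(V_cont, immediate exercise) for American.
  V(2,0) = exp(-r*dt) * [p*0.000000 + (1-p)*0.000000] = 0.000000; exercise = 0.000000; V(2,0) = max -> 0.000000
  V(2,1) = exp(-r*dt) * [p*0.000000 + (1-p)*0.000000] = 0.000000; exercise = 0.000000; V(2,1) = max -> 0.000000
  V(2,2) = exp(-r*dt) * [p*0.000000 + (1-p)*0.579887] = 0.303614; exercise = 0.040885; V(2,2) = max -> 0.303614
  V(1,0) = exp(-r*dt) * [p*0.000000 + (1-p)*0.000000] = 0.000000; exercise = 0.000000; V(1,0) = max -> 0.000000
  V(1,1) = exp(-r*dt) * [p*0.000000 + (1-p)*0.303614] = 0.158964; exercise = 0.000000; V(1,1) = max -> 0.158964
  V(0,0) = exp(-r*dt) * [p*0.000000 + (1-p)*0.158964] = 0.083230; exercise = 0.000000; V(0,0) = max -> 0.083230


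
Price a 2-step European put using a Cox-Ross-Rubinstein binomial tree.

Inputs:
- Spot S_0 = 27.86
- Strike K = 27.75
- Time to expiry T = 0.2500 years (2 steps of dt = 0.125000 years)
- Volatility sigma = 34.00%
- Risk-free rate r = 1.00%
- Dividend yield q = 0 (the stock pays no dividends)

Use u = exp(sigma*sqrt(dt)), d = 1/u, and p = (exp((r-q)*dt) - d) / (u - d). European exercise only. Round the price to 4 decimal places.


Answer: Price = V(0,0) = 1.6056

Derivation:
dt = T/N = 0.125000
u = exp(sigma*sqrt(dt)) = 1.127732; d = 1/u = 0.886736
p = (exp((r-q)*dt) - d) / (u - d) = 0.475174
Discount per step: exp(-r*dt) = 0.998751
Stock lattice S(k, i) with i counting down-moves:
  k=0: S(0,0) = 27.8600
  k=1: S(1,0) = 31.4186; S(1,1) = 24.7045
  k=2: S(2,0) = 35.4317; S(2,1) = 27.8600; S(2,2) = 21.9063
Terminal payoffs V(N, i) = max(K - S_T, 0):
  V(2,0) = 0.000000; V(2,1) = 0.000000; V(2,2) = 5.843669
Backward induction: V(k, i) = exp(-r*dt) * [p * V(k+1, i) + (1-p) * V(k+1, i+1)].
  V(1,0) = exp(-r*dt) * [p*0.000000 + (1-p)*0.000000] = 0.000000
  V(1,1) = exp(-r*dt) * [p*0.000000 + (1-p)*5.843669] = 3.063078
  V(0,0) = exp(-r*dt) * [p*0.000000 + (1-p)*3.063078] = 1.605574


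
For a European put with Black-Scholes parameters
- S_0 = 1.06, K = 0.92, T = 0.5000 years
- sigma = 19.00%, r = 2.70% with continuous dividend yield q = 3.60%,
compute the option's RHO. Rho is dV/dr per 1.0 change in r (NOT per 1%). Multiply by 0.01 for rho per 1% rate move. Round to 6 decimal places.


d1 = 1.0880178880; d2 = 0.9536675996
phi(d1) = 0.2207266997; exp(-qT) = 0.9821610324; exp(-rT) = 0.9865907163
N(-d2) = 0.1701259629
Rho = -K*T*exp(-rT)*N(-d2) = -0.9200 * 0.5000 * 0.9865907163 * 0.1701259629 = -0.077209

Answer: Rho = -0.077209
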